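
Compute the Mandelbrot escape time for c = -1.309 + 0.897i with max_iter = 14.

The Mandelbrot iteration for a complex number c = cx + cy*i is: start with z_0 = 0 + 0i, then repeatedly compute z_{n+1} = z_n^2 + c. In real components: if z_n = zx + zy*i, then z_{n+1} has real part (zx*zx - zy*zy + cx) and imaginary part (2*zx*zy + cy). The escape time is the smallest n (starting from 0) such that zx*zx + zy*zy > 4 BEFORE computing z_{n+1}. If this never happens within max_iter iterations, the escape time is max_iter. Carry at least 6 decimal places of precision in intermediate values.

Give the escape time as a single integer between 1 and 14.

z_0 = 0 + 0i, c = -1.3090 + 0.8970i
Iter 1: z = -1.3090 + 0.8970i, |z|^2 = 2.5181
Iter 2: z = -0.4001 + -1.4513i, |z|^2 = 2.2665
Iter 3: z = -3.2553 + 2.0584i, |z|^2 = 14.8342
Escaped at iteration 3

Answer: 3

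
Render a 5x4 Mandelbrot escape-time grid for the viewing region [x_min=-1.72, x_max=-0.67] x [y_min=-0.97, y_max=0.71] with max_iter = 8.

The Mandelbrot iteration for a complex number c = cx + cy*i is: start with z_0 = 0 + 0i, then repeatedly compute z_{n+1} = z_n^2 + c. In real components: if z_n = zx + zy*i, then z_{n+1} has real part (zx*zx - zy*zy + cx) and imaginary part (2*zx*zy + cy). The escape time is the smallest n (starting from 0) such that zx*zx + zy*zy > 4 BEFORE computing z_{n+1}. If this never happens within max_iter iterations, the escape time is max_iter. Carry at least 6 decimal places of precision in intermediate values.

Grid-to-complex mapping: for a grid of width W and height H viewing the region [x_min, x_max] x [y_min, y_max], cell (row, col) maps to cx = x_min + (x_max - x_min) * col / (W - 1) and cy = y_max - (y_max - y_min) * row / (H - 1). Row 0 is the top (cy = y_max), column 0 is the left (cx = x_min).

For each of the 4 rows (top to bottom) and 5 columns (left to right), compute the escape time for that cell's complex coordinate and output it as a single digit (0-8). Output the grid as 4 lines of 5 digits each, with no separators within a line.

Answer: 33345
47888
34778
23334

Derivation:
(row=0, col=0): c = -1.7200 + 0.7100i → escape time 3
(row=0, col=1): c = -1.4575 + 0.7100i → escape time 3
(row=0, col=2): c = -1.1950 + 0.7100i → escape time 3
(row=0, col=3): c = -0.9325 + 0.7100i → escape time 4
(row=0, col=4): c = -0.6700 + 0.7100i → escape time 5
(row=1, col=0): c = -1.7200 + 0.1500i → escape time 4
(row=1, col=1): c = -1.4575 + 0.1500i → escape time 7
(row=1, col=2): c = -1.1950 + 0.1500i → escape time 8
(row=1, col=3): c = -0.9325 + 0.1500i → escape time 8
(row=1, col=4): c = -0.6700 + 0.1500i → escape time 8
(row=2, col=0): c = -1.7200 + -0.4100i → escape time 3
(row=2, col=1): c = -1.4575 + -0.4100i → escape time 4
(row=2, col=2): c = -1.1950 + -0.4100i → escape time 7
(row=2, col=3): c = -0.9325 + -0.4100i → escape time 7
(row=2, col=4): c = -0.6700 + -0.4100i → escape time 8
(row=3, col=0): c = -1.7200 + -0.9700i → escape time 2
(row=3, col=1): c = -1.4575 + -0.9700i → escape time 3
(row=3, col=2): c = -1.1950 + -0.9700i → escape time 3
(row=3, col=3): c = -0.9325 + -0.9700i → escape time 3
(row=3, col=4): c = -0.6700 + -0.9700i → escape time 4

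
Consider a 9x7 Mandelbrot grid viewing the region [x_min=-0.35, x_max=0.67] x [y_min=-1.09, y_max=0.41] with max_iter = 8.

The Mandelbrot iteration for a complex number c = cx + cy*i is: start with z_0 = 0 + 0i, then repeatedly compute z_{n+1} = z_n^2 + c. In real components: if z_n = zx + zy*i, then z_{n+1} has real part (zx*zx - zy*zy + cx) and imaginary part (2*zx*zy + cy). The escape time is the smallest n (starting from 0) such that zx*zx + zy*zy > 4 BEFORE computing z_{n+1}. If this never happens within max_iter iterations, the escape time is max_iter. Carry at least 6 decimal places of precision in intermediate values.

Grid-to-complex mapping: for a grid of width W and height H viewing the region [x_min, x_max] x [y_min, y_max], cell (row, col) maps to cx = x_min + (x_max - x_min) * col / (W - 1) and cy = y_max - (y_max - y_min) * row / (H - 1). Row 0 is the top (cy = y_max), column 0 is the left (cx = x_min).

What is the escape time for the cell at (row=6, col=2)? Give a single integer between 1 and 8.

Answer: 5

Derivation:
z_0 = 0 + 0i, c = -0.0950 + -1.0900i
Iter 1: z = -0.0950 + -1.0900i, |z|^2 = 1.1971
Iter 2: z = -1.2741 + -0.8829i, |z|^2 = 2.4028
Iter 3: z = 0.7488 + 1.1598i, |z|^2 = 1.9057
Iter 4: z = -0.8794 + 0.6468i, |z|^2 = 1.1917
Iter 5: z = 0.2601 + -2.2275i, |z|^2 = 5.0295
Escaped at iteration 5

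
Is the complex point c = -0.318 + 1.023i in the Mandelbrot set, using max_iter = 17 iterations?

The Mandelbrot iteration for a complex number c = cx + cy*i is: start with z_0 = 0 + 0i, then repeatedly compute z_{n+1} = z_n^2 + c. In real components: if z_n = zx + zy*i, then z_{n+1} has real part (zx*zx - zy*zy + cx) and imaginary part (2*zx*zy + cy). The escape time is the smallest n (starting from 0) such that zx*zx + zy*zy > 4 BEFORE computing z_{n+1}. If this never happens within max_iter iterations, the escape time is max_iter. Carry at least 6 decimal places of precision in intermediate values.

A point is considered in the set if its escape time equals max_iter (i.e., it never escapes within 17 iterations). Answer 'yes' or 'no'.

Answer: no

Derivation:
z_0 = 0 + 0i, c = -0.3180 + 1.0230i
Iter 1: z = -0.3180 + 1.0230i, |z|^2 = 1.1477
Iter 2: z = -1.2634 + 0.3724i, |z|^2 = 1.7349
Iter 3: z = 1.1395 + 0.0821i, |z|^2 = 1.3053
Iter 4: z = 0.9738 + 1.2101i, |z|^2 = 2.4126
Iter 5: z = -0.8340 + 3.3797i, |z|^2 = 12.1182
Escaped at iteration 5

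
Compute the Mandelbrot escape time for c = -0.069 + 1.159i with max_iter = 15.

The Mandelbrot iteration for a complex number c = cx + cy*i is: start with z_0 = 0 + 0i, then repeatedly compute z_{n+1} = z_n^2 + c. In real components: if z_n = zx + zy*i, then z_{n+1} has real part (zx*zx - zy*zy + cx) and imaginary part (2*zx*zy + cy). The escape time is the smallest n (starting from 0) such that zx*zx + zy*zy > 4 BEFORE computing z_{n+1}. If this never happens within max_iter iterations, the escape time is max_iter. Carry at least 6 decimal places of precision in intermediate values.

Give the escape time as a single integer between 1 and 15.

Answer: 4

Derivation:
z_0 = 0 + 0i, c = -0.0690 + 1.1590i
Iter 1: z = -0.0690 + 1.1590i, |z|^2 = 1.3480
Iter 2: z = -1.4075 + 0.9991i, |z|^2 = 2.9792
Iter 3: z = 0.9140 + -1.6534i, |z|^2 = 3.5691
Iter 4: z = -1.9673 + -1.8634i, |z|^2 = 7.3425
Escaped at iteration 4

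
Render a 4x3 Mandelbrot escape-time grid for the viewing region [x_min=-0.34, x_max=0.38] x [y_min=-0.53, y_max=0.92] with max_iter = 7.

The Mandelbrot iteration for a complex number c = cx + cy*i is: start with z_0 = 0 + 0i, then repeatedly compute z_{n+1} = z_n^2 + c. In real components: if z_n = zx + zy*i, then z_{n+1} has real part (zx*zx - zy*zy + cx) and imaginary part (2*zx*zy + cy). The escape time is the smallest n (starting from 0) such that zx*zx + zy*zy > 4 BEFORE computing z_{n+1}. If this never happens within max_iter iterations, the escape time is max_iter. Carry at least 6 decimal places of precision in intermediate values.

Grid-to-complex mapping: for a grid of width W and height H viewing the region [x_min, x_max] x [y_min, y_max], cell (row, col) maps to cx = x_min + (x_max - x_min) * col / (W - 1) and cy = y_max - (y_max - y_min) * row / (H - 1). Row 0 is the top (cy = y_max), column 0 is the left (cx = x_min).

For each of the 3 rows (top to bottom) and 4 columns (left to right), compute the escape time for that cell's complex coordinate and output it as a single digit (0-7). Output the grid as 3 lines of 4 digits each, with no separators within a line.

Answer: 5743
7777
7777

Derivation:
(row=0, col=0): c = -0.3400 + 0.9200i → escape time 5
(row=0, col=1): c = -0.1000 + 0.9200i → escape time 7
(row=0, col=2): c = 0.1400 + 0.9200i → escape time 4
(row=0, col=3): c = 0.3800 + 0.9200i → escape time 3
(row=1, col=0): c = -0.3400 + 0.1950i → escape time 7
(row=1, col=1): c = -0.1000 + 0.1950i → escape time 7
(row=1, col=2): c = 0.1400 + 0.1950i → escape time 7
(row=1, col=3): c = 0.3800 + 0.1950i → escape time 7
(row=2, col=0): c = -0.3400 + -0.5300i → escape time 7
(row=2, col=1): c = -0.1000 + -0.5300i → escape time 7
(row=2, col=2): c = 0.1400 + -0.5300i → escape time 7
(row=2, col=3): c = 0.3800 + -0.5300i → escape time 7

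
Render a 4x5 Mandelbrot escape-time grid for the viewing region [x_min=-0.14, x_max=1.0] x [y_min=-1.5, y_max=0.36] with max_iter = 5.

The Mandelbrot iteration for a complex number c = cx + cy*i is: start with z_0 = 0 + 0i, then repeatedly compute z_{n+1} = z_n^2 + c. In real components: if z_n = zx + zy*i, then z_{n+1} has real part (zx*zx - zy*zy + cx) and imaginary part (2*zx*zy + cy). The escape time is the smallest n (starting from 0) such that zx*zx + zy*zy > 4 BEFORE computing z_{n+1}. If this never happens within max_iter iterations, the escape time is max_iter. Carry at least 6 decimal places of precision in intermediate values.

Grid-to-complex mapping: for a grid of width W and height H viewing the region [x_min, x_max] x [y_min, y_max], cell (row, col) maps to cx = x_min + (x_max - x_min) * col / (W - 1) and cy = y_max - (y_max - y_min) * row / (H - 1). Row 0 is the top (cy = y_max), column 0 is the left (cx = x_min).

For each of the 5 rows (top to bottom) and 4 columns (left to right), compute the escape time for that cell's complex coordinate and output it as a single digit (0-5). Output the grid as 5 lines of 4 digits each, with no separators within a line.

(row=0, col=0): c = -0.1400 + 0.3600i → escape time 5
(row=0, col=1): c = 0.2400 + 0.3600i → escape time 5
(row=0, col=2): c = 0.6200 + 0.3600i → escape time 4
(row=0, col=3): c = 1.0000 + 0.3600i → escape time 2
(row=1, col=0): c = -0.1400 + -0.1050i → escape time 5
(row=1, col=1): c = 0.2400 + -0.1050i → escape time 5
(row=1, col=2): c = 0.6200 + -0.1050i → escape time 4
(row=1, col=3): c = 1.0000 + -0.1050i → escape time 2
(row=2, col=0): c = -0.1400 + -0.5700i → escape time 5
(row=2, col=1): c = 0.2400 + -0.5700i → escape time 5
(row=2, col=2): c = 0.6200 + -0.5700i → escape time 3
(row=2, col=3): c = 1.0000 + -0.5700i → escape time 2
(row=3, col=0): c = -0.1400 + -1.0350i → escape time 5
(row=3, col=1): c = 0.2400 + -1.0350i → escape time 3
(row=3, col=2): c = 0.6200 + -1.0350i → escape time 2
(row=3, col=3): c = 1.0000 + -1.0350i → escape time 2
(row=4, col=0): c = -0.1400 + -1.5000i → escape time 2
(row=4, col=1): c = 0.2400 + -1.5000i → escape time 2
(row=4, col=2): c = 0.6200 + -1.5000i → escape time 2
(row=4, col=3): c = 1.0000 + -1.5000i → escape time 2

Answer: 5542
5542
5532
5322
2222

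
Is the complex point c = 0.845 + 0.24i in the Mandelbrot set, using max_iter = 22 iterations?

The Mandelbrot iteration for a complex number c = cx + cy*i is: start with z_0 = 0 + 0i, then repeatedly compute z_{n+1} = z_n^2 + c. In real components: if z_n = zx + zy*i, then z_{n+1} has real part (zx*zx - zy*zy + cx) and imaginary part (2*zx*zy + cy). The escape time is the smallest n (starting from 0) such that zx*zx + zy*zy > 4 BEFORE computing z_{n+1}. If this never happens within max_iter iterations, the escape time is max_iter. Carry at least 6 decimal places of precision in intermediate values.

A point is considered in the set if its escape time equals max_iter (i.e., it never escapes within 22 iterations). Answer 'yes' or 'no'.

z_0 = 0 + 0i, c = 0.8450 + 0.2400i
Iter 1: z = 0.8450 + 0.2400i, |z|^2 = 0.7716
Iter 2: z = 1.5014 + 0.6456i, |z|^2 = 2.6711
Iter 3: z = 2.6825 + 2.1786i, |z|^2 = 11.9422
Escaped at iteration 3

Answer: no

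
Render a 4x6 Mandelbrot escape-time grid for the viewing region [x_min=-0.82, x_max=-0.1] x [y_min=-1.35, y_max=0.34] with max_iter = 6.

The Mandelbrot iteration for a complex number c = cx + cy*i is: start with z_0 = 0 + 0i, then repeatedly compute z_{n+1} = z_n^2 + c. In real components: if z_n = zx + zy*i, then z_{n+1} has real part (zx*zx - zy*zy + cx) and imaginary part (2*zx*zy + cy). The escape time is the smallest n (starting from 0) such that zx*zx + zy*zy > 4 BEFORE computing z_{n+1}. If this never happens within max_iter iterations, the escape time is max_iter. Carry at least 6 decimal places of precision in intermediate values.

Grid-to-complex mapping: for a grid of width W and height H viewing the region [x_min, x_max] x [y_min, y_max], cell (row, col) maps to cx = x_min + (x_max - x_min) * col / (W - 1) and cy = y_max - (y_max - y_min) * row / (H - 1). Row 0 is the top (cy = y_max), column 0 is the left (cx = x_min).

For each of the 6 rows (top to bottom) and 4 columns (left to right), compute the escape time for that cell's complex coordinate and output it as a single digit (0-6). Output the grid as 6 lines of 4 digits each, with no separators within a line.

Answer: 6666
6666
6666
4666
3456
2222

Derivation:
(row=0, col=0): c = -0.8200 + 0.3400i → escape time 6
(row=0, col=1): c = -0.5800 + 0.3400i → escape time 6
(row=0, col=2): c = -0.3400 + 0.3400i → escape time 6
(row=0, col=3): c = -0.1000 + 0.3400i → escape time 6
(row=1, col=0): c = -0.8200 + 0.0020i → escape time 6
(row=1, col=1): c = -0.5800 + 0.0020i → escape time 6
(row=1, col=2): c = -0.3400 + 0.0020i → escape time 6
(row=1, col=3): c = -0.1000 + 0.0020i → escape time 6
(row=2, col=0): c = -0.8200 + -0.3360i → escape time 6
(row=2, col=1): c = -0.5800 + -0.3360i → escape time 6
(row=2, col=2): c = -0.3400 + -0.3360i → escape time 6
(row=2, col=3): c = -0.1000 + -0.3360i → escape time 6
(row=3, col=0): c = -0.8200 + -0.6740i → escape time 4
(row=3, col=1): c = -0.5800 + -0.6740i → escape time 6
(row=3, col=2): c = -0.3400 + -0.6740i → escape time 6
(row=3, col=3): c = -0.1000 + -0.6740i → escape time 6
(row=4, col=0): c = -0.8200 + -1.0120i → escape time 3
(row=4, col=1): c = -0.5800 + -1.0120i → escape time 4
(row=4, col=2): c = -0.3400 + -1.0120i → escape time 5
(row=4, col=3): c = -0.1000 + -1.0120i → escape time 6
(row=5, col=0): c = -0.8200 + -1.3500i → escape time 2
(row=5, col=1): c = -0.5800 + -1.3500i → escape time 2
(row=5, col=2): c = -0.3400 + -1.3500i → escape time 2
(row=5, col=3): c = -0.1000 + -1.3500i → escape time 2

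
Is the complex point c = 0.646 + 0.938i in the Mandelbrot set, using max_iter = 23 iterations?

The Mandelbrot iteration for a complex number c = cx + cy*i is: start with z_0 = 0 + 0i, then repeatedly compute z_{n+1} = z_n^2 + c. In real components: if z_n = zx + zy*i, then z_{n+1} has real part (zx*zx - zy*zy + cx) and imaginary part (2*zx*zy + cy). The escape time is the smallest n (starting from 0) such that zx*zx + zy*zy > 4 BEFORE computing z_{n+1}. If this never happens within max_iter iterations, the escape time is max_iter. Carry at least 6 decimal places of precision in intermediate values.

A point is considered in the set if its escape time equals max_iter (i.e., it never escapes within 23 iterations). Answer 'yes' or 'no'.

z_0 = 0 + 0i, c = 0.6460 + 0.9380i
Iter 1: z = 0.6460 + 0.9380i, |z|^2 = 1.2972
Iter 2: z = 0.1835 + 2.1499i, |z|^2 = 4.6557
Escaped at iteration 2

Answer: no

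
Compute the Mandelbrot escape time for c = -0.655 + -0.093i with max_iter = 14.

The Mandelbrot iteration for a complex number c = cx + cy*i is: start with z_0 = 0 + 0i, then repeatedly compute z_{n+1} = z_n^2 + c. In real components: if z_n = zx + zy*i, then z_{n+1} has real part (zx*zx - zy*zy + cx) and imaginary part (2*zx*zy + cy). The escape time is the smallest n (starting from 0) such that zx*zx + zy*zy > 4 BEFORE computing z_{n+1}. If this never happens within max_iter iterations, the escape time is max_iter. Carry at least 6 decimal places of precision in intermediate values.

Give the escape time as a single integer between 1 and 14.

z_0 = 0 + 0i, c = -0.6550 + -0.0930i
Iter 1: z = -0.6550 + -0.0930i, |z|^2 = 0.4377
Iter 2: z = -0.2346 + 0.0288i, |z|^2 = 0.0559
Iter 3: z = -0.6008 + -0.1065i, |z|^2 = 0.3723
Iter 4: z = -0.3054 + 0.0350i, |z|^2 = 0.0945
Iter 5: z = -0.5630 + -0.1144i, |z|^2 = 0.3300
Iter 6: z = -0.3512 + 0.0358i, |z|^2 = 0.1246
Iter 7: z = -0.5330 + -0.1181i, |z|^2 = 0.2980
Iter 8: z = -0.3849 + 0.0329i, |z|^2 = 0.1492
Iter 9: z = -0.5079 + -0.1183i, |z|^2 = 0.2720
Iter 10: z = -0.4110 + 0.0272i, |z|^2 = 0.1697
Iter 11: z = -0.4868 + -0.1154i, |z|^2 = 0.2503
Iter 12: z = -0.4313 + 0.0193i, |z|^2 = 0.1864
Iter 13: z = -0.4693 + -0.1097i, |z|^2 = 0.2323

Answer: 14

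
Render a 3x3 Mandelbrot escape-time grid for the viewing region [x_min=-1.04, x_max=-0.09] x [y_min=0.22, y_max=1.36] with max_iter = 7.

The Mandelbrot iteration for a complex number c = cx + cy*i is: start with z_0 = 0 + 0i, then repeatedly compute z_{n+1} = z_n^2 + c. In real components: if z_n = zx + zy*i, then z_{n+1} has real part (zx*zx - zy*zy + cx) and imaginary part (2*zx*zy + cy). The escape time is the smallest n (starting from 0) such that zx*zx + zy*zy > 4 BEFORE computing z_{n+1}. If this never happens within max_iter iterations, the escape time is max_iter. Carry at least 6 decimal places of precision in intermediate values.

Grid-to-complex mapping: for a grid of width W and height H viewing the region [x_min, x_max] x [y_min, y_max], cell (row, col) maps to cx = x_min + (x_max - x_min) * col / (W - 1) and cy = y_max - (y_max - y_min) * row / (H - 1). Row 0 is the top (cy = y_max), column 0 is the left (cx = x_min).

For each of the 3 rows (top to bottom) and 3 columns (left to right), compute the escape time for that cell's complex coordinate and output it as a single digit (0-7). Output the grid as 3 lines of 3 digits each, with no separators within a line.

Answer: 222
357
777

Derivation:
(row=0, col=0): c = -1.0400 + 1.3600i → escape time 2
(row=0, col=1): c = -0.5650 + 1.3600i → escape time 2
(row=0, col=2): c = -0.0900 + 1.3600i → escape time 2
(row=1, col=0): c = -1.0400 + 0.7900i → escape time 3
(row=1, col=1): c = -0.5650 + 0.7900i → escape time 5
(row=1, col=2): c = -0.0900 + 0.7900i → escape time 7
(row=2, col=0): c = -1.0400 + 0.2200i → escape time 7
(row=2, col=1): c = -0.5650 + 0.2200i → escape time 7
(row=2, col=2): c = -0.0900 + 0.2200i → escape time 7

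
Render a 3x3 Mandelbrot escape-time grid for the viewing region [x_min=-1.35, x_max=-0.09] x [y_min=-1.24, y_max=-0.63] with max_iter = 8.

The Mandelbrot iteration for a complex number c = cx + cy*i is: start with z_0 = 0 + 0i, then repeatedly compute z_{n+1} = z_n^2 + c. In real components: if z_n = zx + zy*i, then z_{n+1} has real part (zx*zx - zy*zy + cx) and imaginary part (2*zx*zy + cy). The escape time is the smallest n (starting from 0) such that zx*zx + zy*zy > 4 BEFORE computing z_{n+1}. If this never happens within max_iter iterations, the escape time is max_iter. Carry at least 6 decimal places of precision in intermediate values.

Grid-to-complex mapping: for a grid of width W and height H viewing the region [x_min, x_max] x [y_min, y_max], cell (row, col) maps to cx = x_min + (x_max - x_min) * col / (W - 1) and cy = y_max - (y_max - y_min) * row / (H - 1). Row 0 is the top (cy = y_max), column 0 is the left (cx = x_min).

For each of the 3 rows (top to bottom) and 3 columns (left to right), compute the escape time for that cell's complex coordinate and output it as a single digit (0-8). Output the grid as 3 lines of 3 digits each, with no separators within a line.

(row=0, col=0): c = -1.3500 + -0.6300i → escape time 3
(row=0, col=1): c = -0.7200 + -0.6300i → escape time 6
(row=0, col=2): c = -0.0900 + -0.6300i → escape time 8
(row=1, col=0): c = -1.3500 + -0.9350i → escape time 3
(row=1, col=1): c = -0.7200 + -0.9350i → escape time 4
(row=1, col=2): c = -0.0900 + -0.9350i → escape time 8
(row=2, col=0): c = -1.3500 + -1.2400i → escape time 2
(row=2, col=1): c = -0.7200 + -1.2400i → escape time 3
(row=2, col=2): c = -0.0900 + -1.2400i → escape time 3

Answer: 368
348
233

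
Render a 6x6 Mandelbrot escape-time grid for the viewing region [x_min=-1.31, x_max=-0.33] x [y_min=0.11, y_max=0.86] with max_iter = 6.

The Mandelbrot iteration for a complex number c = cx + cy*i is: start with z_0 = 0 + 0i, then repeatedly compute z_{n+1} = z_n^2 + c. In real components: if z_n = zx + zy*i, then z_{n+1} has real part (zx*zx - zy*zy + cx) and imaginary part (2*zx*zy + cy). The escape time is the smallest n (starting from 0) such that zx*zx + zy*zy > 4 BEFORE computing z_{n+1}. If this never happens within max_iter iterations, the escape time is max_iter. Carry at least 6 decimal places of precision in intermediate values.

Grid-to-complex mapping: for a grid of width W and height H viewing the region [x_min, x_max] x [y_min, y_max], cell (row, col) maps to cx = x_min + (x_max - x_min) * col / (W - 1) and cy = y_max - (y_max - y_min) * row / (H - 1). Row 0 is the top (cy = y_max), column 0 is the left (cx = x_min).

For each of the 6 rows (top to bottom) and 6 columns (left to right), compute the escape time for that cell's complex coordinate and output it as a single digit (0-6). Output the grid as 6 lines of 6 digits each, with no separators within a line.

Answer: 333446
334566
345666
666666
666666
666666

Derivation:
(row=0, col=0): c = -1.3100 + 0.8600i → escape time 3
(row=0, col=1): c = -1.1140 + 0.8600i → escape time 3
(row=0, col=2): c = -0.9180 + 0.8600i → escape time 3
(row=0, col=3): c = -0.7220 + 0.8600i → escape time 4
(row=0, col=4): c = -0.5260 + 0.8600i → escape time 4
(row=0, col=5): c = -0.3300 + 0.8600i → escape time 6
(row=1, col=0): c = -1.3100 + 0.7100i → escape time 3
(row=1, col=1): c = -1.1140 + 0.7100i → escape time 3
(row=1, col=2): c = -0.9180 + 0.7100i → escape time 4
(row=1, col=3): c = -0.7220 + 0.7100i → escape time 5
(row=1, col=4): c = -0.5260 + 0.7100i → escape time 6
(row=1, col=5): c = -0.3300 + 0.7100i → escape time 6
(row=2, col=0): c = -1.3100 + 0.5600i → escape time 3
(row=2, col=1): c = -1.1140 + 0.5600i → escape time 4
(row=2, col=2): c = -0.9180 + 0.5600i → escape time 5
(row=2, col=3): c = -0.7220 + 0.5600i → escape time 6
(row=2, col=4): c = -0.5260 + 0.5600i → escape time 6
(row=2, col=5): c = -0.3300 + 0.5600i → escape time 6
(row=3, col=0): c = -1.3100 + 0.4100i → escape time 6
(row=3, col=1): c = -1.1140 + 0.4100i → escape time 6
(row=3, col=2): c = -0.9180 + 0.4100i → escape time 6
(row=3, col=3): c = -0.7220 + 0.4100i → escape time 6
(row=3, col=4): c = -0.5260 + 0.4100i → escape time 6
(row=3, col=5): c = -0.3300 + 0.4100i → escape time 6
(row=4, col=0): c = -1.3100 + 0.2600i → escape time 6
(row=4, col=1): c = -1.1140 + 0.2600i → escape time 6
(row=4, col=2): c = -0.9180 + 0.2600i → escape time 6
(row=4, col=3): c = -0.7220 + 0.2600i → escape time 6
(row=4, col=4): c = -0.5260 + 0.2600i → escape time 6
(row=4, col=5): c = -0.3300 + 0.2600i → escape time 6
(row=5, col=0): c = -1.3100 + 0.1100i → escape time 6
(row=5, col=1): c = -1.1140 + 0.1100i → escape time 6
(row=5, col=2): c = -0.9180 + 0.1100i → escape time 6
(row=5, col=3): c = -0.7220 + 0.1100i → escape time 6
(row=5, col=4): c = -0.5260 + 0.1100i → escape time 6
(row=5, col=5): c = -0.3300 + 0.1100i → escape time 6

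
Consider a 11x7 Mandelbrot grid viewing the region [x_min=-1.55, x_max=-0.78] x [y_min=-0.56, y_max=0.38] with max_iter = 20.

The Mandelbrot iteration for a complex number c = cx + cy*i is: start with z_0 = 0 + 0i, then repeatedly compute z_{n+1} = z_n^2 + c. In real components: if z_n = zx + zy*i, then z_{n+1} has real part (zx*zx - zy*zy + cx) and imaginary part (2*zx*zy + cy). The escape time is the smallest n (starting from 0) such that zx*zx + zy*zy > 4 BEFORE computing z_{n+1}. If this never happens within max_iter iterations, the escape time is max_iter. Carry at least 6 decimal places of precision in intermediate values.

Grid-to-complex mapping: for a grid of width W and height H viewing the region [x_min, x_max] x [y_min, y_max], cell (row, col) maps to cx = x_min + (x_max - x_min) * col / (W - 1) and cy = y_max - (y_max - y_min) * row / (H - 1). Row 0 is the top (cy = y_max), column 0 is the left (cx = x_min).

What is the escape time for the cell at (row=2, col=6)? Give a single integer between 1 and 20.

z_0 = 0 + 0i, c = -1.0880 + 0.0667i
Iter 1: z = -1.0880 + 0.0667i, |z|^2 = 1.1882
Iter 2: z = 0.0913 + -0.0784i, |z|^2 = 0.0145
Iter 3: z = -1.0858 + 0.0524i, |z|^2 = 1.1817
Iter 4: z = 0.0882 + -0.0470i, |z|^2 = 0.0100
Iter 5: z = -1.0824 + 0.0584i, |z|^2 = 1.1750
Iter 6: z = 0.0802 + -0.0597i, |z|^2 = 0.0100
Iter 7: z = -1.0851 + 0.0571i, |z|^2 = 1.1808
Iter 8: z = 0.0862 + -0.0572i, |z|^2 = 0.0107
Iter 9: z = -1.0838 + 0.0568i, |z|^2 = 1.1779
Iter 10: z = 0.0835 + -0.0564i, |z|^2 = 0.0102
Iter 11: z = -1.0842 + 0.0572i, |z|^2 = 1.1788
Iter 12: z = 0.0843 + -0.0575i, |z|^2 = 0.0104
Iter 13: z = -1.0842 + 0.0570i, |z|^2 = 1.1787
Iter 14: z = 0.0842 + -0.0569i, |z|^2 = 0.0103
Iter 15: z = -1.0841 + 0.0571i, |z|^2 = 1.1786
Iter 16: z = 0.0841 + -0.0571i, |z|^2 = 0.0103
Iter 17: z = -1.0842 + 0.0571i, |z|^2 = 1.1787
Iter 18: z = 0.0842 + -0.0571i, |z|^2 = 0.0103
Iter 19: z = -1.0842 + 0.0571i, |z|^2 = 1.1787

Answer: 20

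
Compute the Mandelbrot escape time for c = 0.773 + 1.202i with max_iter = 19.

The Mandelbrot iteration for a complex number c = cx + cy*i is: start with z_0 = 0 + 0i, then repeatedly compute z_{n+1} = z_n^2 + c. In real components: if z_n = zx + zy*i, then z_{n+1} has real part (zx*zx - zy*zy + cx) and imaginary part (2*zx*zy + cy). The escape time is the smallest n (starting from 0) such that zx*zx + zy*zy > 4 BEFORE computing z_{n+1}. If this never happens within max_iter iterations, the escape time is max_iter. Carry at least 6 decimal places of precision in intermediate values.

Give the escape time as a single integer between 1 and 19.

Answer: 2

Derivation:
z_0 = 0 + 0i, c = 0.7730 + 1.2020i
Iter 1: z = 0.7730 + 1.2020i, |z|^2 = 2.0423
Iter 2: z = -0.0743 + 3.0603i, |z|^2 = 9.3709
Escaped at iteration 2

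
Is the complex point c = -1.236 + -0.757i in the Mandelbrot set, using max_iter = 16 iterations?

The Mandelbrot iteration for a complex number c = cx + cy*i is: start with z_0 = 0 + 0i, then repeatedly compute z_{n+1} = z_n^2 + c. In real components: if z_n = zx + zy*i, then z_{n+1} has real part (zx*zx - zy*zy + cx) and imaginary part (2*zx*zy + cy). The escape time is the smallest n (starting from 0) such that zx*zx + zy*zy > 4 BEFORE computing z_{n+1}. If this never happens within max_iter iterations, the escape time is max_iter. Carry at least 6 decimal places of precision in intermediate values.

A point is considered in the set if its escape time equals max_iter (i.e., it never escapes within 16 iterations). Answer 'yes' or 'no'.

Answer: no

Derivation:
z_0 = 0 + 0i, c = -1.2360 + -0.7570i
Iter 1: z = -1.2360 + -0.7570i, |z|^2 = 2.1007
Iter 2: z = -0.2814 + 1.1143i, |z|^2 = 1.3208
Iter 3: z = -2.3985 + -1.3840i, |z|^2 = 7.6684
Escaped at iteration 3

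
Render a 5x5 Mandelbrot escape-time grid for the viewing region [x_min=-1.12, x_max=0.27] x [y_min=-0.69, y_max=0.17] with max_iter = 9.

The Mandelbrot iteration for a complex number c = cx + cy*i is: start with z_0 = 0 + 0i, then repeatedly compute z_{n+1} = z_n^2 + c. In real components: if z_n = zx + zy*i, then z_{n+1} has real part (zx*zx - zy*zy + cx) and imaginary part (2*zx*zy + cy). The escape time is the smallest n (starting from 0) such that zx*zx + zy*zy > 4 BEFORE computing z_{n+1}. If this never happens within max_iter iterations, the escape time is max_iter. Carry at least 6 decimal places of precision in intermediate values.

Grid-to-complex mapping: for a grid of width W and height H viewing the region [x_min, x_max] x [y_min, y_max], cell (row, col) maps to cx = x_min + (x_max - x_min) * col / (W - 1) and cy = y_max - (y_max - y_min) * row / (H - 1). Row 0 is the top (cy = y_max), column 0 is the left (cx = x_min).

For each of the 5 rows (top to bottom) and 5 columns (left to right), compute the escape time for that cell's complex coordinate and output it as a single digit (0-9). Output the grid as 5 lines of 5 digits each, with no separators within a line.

Answer: 99999
99999
99999
56999
35896

Derivation:
(row=0, col=0): c = -1.1200 + 0.1700i → escape time 9
(row=0, col=1): c = -0.7725 + 0.1700i → escape time 9
(row=0, col=2): c = -0.4250 + 0.1700i → escape time 9
(row=0, col=3): c = -0.0775 + 0.1700i → escape time 9
(row=0, col=4): c = 0.2700 + 0.1700i → escape time 9
(row=1, col=0): c = -1.1200 + -0.0450i → escape time 9
(row=1, col=1): c = -0.7725 + -0.0450i → escape time 9
(row=1, col=2): c = -0.4250 + -0.0450i → escape time 9
(row=1, col=3): c = -0.0775 + -0.0450i → escape time 9
(row=1, col=4): c = 0.2700 + -0.0450i → escape time 9
(row=2, col=0): c = -1.1200 + -0.2600i → escape time 9
(row=2, col=1): c = -0.7725 + -0.2600i → escape time 9
(row=2, col=2): c = -0.4250 + -0.2600i → escape time 9
(row=2, col=3): c = -0.0775 + -0.2600i → escape time 9
(row=2, col=4): c = 0.2700 + -0.2600i → escape time 9
(row=3, col=0): c = -1.1200 + -0.4750i → escape time 5
(row=3, col=1): c = -0.7725 + -0.4750i → escape time 6
(row=3, col=2): c = -0.4250 + -0.4750i → escape time 9
(row=3, col=3): c = -0.0775 + -0.4750i → escape time 9
(row=3, col=4): c = 0.2700 + -0.4750i → escape time 9
(row=4, col=0): c = -1.1200 + -0.6900i → escape time 3
(row=4, col=1): c = -0.7725 + -0.6900i → escape time 5
(row=4, col=2): c = -0.4250 + -0.6900i → escape time 8
(row=4, col=3): c = -0.0775 + -0.6900i → escape time 9
(row=4, col=4): c = 0.2700 + -0.6900i → escape time 6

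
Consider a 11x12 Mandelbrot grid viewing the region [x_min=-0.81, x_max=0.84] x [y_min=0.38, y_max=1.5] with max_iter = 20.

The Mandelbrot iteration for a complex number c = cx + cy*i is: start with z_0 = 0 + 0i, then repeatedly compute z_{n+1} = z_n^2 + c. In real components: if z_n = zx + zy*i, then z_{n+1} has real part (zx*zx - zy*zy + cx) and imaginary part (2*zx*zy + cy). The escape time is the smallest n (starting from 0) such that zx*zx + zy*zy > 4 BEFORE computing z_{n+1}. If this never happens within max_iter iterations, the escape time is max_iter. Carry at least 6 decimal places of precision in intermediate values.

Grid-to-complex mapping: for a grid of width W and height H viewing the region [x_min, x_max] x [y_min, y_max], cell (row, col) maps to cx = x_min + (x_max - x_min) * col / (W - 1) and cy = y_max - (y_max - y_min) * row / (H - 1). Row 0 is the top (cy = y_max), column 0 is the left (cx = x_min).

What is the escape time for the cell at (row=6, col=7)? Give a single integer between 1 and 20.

Answer: 4

Derivation:
z_0 = 0 + 0i, c = 0.3450 + 0.8891i
Iter 1: z = 0.3450 + 0.8891i, |z|^2 = 0.9095
Iter 2: z = -0.3265 + 1.5026i, |z|^2 = 2.3643
Iter 3: z = -1.8061 + -0.0920i, |z|^2 = 3.2705
Iter 4: z = 3.5986 + 1.2213i, |z|^2 = 14.4416
Escaped at iteration 4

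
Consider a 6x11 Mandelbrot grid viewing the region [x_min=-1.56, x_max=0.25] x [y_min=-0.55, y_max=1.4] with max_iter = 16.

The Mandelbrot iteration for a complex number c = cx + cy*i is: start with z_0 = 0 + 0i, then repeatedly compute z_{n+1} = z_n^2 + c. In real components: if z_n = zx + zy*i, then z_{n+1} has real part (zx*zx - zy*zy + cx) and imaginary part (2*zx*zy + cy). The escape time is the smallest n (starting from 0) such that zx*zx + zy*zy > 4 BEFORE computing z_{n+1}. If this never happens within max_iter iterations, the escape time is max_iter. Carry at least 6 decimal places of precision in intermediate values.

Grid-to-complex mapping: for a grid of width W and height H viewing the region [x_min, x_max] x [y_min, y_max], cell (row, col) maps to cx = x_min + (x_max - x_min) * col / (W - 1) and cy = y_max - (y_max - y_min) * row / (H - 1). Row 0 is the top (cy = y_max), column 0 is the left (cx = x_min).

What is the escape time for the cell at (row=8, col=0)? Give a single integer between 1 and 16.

z_0 = 0 + 0i, c = -1.5600 + -0.1600i
Iter 1: z = -1.5600 + -0.1600i, |z|^2 = 2.4592
Iter 2: z = 0.8480 + 0.3392i, |z|^2 = 0.8342
Iter 3: z = -0.9560 + 0.4153i, |z|^2 = 1.0863
Iter 4: z = -0.8186 + -0.9540i, |z|^2 = 1.5802
Iter 5: z = -1.8000 + 1.4019i, |z|^2 = 5.2051
Escaped at iteration 5

Answer: 5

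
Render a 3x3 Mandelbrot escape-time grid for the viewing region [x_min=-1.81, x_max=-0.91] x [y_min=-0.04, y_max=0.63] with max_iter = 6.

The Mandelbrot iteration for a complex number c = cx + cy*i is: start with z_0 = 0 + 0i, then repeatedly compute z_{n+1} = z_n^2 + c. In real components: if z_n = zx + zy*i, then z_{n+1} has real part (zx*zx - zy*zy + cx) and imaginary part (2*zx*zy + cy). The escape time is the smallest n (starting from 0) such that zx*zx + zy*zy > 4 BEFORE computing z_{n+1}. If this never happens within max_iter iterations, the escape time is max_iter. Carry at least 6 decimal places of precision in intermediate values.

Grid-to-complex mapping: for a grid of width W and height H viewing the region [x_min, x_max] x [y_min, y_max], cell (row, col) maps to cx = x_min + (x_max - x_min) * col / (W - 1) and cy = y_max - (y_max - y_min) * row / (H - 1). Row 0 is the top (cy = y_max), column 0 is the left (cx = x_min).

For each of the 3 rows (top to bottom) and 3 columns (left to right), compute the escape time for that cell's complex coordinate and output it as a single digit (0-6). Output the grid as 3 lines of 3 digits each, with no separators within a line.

(row=0, col=0): c = -1.8100 + 0.6300i → escape time 3
(row=0, col=1): c = -1.3600 + 0.6300i → escape time 3
(row=0, col=2): c = -0.9100 + 0.6300i → escape time 5
(row=1, col=0): c = -1.8100 + 0.2950i → escape time 4
(row=1, col=1): c = -1.3600 + 0.2950i → escape time 6
(row=1, col=2): c = -0.9100 + 0.2950i → escape time 6
(row=2, col=0): c = -1.8100 + -0.0400i → escape time 6
(row=2, col=1): c = -1.3600 + -0.0400i → escape time 6
(row=2, col=2): c = -0.9100 + -0.0400i → escape time 6

Answer: 335
466
666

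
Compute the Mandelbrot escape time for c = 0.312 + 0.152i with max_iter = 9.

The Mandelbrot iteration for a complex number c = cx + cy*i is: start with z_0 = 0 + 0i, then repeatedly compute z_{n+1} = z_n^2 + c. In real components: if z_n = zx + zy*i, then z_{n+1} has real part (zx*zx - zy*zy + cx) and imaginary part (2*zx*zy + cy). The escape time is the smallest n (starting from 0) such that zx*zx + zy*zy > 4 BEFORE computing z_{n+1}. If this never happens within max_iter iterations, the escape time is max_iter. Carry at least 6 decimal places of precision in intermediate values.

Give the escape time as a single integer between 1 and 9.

z_0 = 0 + 0i, c = 0.3120 + 0.1520i
Iter 1: z = 0.3120 + 0.1520i, |z|^2 = 0.1204
Iter 2: z = 0.3862 + 0.2468i, |z|^2 = 0.2101
Iter 3: z = 0.4002 + 0.3427i, |z|^2 = 0.2776
Iter 4: z = 0.3548 + 0.4263i, |z|^2 = 0.3076
Iter 5: z = 0.2561 + 0.4545i, |z|^2 = 0.2721
Iter 6: z = 0.1710 + 0.3848i, |z|^2 = 0.1773
Iter 7: z = 0.1932 + 0.2836i, |z|^2 = 0.1178
Iter 8: z = 0.2689 + 0.2616i, |z|^2 = 0.1407

Answer: 9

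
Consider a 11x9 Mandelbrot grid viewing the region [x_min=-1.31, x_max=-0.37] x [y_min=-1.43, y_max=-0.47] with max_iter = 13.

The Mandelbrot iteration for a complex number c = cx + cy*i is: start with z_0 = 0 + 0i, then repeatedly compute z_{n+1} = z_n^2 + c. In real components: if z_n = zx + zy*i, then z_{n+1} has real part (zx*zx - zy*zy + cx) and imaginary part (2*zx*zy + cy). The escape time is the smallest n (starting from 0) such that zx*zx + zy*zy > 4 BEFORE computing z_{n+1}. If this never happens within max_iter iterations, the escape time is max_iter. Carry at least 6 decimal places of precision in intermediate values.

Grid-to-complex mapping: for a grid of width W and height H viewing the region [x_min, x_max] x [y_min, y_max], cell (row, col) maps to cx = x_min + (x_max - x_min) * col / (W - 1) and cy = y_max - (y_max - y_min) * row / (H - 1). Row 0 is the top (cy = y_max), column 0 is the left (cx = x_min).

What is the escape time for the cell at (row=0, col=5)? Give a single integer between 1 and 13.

Answer: 6

Derivation:
z_0 = 0 + 0i, c = -0.8400 + -0.4700i
Iter 1: z = -0.8400 + -0.4700i, |z|^2 = 0.9265
Iter 2: z = -0.3553 + 0.3196i, |z|^2 = 0.2284
Iter 3: z = -0.8159 + -0.6971i, |z|^2 = 1.1517
Iter 4: z = -0.6603 + 0.6675i, |z|^2 = 0.8816
Iter 5: z = -0.8497 + -1.3515i, |z|^2 = 2.5485
Iter 6: z = -1.9446 + 1.8267i, |z|^2 = 7.1184
Escaped at iteration 6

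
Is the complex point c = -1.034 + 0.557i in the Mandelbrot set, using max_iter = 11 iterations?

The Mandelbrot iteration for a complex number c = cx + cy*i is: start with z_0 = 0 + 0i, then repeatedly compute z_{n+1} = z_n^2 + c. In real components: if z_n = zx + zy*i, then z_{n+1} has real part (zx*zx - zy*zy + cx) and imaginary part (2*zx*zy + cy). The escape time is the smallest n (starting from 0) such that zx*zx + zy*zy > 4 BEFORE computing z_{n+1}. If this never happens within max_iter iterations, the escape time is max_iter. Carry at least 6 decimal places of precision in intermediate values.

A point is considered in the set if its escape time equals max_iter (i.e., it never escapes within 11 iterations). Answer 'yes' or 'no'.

z_0 = 0 + 0i, c = -1.0340 + 0.5570i
Iter 1: z = -1.0340 + 0.5570i, |z|^2 = 1.3794
Iter 2: z = -0.2751 + -0.5949i, |z|^2 = 0.4296
Iter 3: z = -1.3122 + 0.8843i, |z|^2 = 2.5038
Iter 4: z = -0.0941 + -1.7637i, |z|^2 = 3.1196
Iter 5: z = -4.1359 + 0.8889i, |z|^2 = 17.8961
Escaped at iteration 5

Answer: no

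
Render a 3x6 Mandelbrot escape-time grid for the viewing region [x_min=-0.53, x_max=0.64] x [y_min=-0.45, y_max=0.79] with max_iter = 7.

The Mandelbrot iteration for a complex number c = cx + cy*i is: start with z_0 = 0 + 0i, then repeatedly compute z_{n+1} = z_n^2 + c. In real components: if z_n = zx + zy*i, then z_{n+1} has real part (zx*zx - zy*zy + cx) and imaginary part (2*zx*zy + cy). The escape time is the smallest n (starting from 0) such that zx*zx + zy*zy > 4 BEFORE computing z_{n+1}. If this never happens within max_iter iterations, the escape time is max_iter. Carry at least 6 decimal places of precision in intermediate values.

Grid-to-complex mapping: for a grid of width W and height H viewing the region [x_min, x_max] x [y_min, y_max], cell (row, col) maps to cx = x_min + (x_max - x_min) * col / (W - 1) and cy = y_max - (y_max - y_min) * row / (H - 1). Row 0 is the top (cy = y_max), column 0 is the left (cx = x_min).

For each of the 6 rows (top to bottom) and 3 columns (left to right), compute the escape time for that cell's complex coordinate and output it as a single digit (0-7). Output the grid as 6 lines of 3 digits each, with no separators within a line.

(row=0, col=0): c = -0.5300 + 0.7900i → escape time 5
(row=0, col=1): c = 0.0550 + 0.7900i → escape time 7
(row=0, col=2): c = 0.6400 + 0.7900i → escape time 3
(row=1, col=0): c = -0.5300 + 0.5420i → escape time 7
(row=1, col=1): c = 0.0550 + 0.5420i → escape time 7
(row=1, col=2): c = 0.6400 + 0.5420i → escape time 3
(row=2, col=0): c = -0.5300 + 0.2940i → escape time 7
(row=2, col=1): c = 0.0550 + 0.2940i → escape time 7
(row=2, col=2): c = 0.6400 + 0.2940i → escape time 4
(row=3, col=0): c = -0.5300 + 0.0460i → escape time 7
(row=3, col=1): c = 0.0550 + 0.0460i → escape time 7
(row=3, col=2): c = 0.6400 + 0.0460i → escape time 4
(row=4, col=0): c = -0.5300 + -0.2020i → escape time 7
(row=4, col=1): c = 0.0550 + -0.2020i → escape time 7
(row=4, col=2): c = 0.6400 + -0.2020i → escape time 4
(row=5, col=0): c = -0.5300 + -0.4500i → escape time 7
(row=5, col=1): c = 0.0550 + -0.4500i → escape time 7
(row=5, col=2): c = 0.6400 + -0.4500i → escape time 3

Answer: 573
773
774
774
774
773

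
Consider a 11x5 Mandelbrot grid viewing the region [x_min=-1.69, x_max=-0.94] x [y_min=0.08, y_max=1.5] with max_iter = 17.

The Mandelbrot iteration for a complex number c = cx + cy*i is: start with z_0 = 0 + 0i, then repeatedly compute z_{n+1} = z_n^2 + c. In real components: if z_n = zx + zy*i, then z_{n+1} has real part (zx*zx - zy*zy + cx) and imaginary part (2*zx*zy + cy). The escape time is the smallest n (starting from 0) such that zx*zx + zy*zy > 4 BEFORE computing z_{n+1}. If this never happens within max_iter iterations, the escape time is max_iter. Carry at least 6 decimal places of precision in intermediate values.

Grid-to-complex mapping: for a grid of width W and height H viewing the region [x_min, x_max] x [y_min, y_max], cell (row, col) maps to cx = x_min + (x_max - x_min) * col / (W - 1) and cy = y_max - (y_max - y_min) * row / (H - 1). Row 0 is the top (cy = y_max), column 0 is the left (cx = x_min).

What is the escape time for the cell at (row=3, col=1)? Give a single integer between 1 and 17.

Answer: 3

Derivation:
z_0 = 0 + 0i, c = -1.6150 + 0.4350i
Iter 1: z = -1.6150 + 0.4350i, |z|^2 = 2.7974
Iter 2: z = 0.8040 + -0.9701i, |z|^2 = 1.5874
Iter 3: z = -1.9096 + -1.1248i, |z|^2 = 4.9118
Escaped at iteration 3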